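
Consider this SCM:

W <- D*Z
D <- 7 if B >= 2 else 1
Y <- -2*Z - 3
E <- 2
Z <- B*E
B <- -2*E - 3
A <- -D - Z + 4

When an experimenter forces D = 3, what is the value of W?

The intervention breaks the incoming arrows to D: D <- 7 if B >= 2 else 1 no longer applies, and D = 3.
B = -2*E - 3  [with E=2]  = -7
Z = B*E  [with B=-7, E=2]  = -14
W = D*Z  [with D=3, Z=-14]  = -42

-42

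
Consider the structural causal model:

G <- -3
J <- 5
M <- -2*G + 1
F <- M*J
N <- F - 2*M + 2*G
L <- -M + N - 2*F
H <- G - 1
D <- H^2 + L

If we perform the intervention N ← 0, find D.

-61

do(N=0) replaces the equation N <- F - 2*M + 2*G with the constant N = 0.
M = -2*G + 1  [with G=-3]  = 7
F = M*J  [with M=7, J=5]  = 35
L = -M + N - 2*F  [with M=7, N=0, F=35]  = -77
H = G - 1  [with G=-3]  = -4
D = H^2 + L  [with H=-4, L=-77]  = -61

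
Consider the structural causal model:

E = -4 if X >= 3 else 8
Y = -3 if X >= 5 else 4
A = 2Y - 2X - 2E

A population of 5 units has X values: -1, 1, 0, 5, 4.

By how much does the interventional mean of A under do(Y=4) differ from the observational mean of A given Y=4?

2

The intervention sets Y=4 in all 5 units regardless of X. Recomputing A per unit gives -6, -10, -8, 6, 8; average -2.
E[A|Y=4] averages over only the 4 units with Y=4 (X = -1, 1, 0, 4): A = -6, -10, -8, 8, mean -4.
Difference = -2 − (-4) = 2.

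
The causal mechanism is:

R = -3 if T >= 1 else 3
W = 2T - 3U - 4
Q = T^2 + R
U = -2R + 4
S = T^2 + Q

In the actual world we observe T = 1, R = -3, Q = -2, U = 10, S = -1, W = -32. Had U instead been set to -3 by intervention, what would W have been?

7

Under do(U=-3), the mechanism U = -2R + 4 is discarded; U is fixed at -3.
W = 2T - 3U - 4  [with T=1, U=-3]  = 7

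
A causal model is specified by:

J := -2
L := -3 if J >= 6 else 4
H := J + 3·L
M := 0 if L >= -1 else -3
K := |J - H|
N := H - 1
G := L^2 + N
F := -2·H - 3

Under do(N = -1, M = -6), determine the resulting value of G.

15

Under do(N = -1, M = -6), each intervened variable's structural equation is replaced by its fixed value.
L = -3 if J >= 6 else 4  [with J=-2]  = 4
G = L^2 + N  [with L=4, N=-1]  = 15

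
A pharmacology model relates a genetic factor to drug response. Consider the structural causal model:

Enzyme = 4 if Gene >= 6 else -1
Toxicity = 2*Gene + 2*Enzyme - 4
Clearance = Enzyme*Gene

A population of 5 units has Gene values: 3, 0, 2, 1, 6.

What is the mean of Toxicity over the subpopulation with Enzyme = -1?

Conditioning on Enzyme=-1 selects the 4 unit(s) with Gene ∈ {3, 0, 2, 1}. Their Toxicity values: 0, -6, -2, -4. Mean = -3.

-3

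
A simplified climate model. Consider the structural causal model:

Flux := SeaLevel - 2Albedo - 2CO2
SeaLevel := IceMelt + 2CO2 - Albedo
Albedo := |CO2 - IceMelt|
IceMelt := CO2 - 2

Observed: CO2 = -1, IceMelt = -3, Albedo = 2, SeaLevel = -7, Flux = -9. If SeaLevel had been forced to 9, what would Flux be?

7

Intervening sets SeaLevel = 9 and removes its equation (SeaLevel := IceMelt + 2CO2 - Albedo).
IceMelt = CO2 - 2  [with CO2=-1]  = -3
Albedo = |CO2 - IceMelt|  [with CO2=-1, IceMelt=-3]  = 2
Flux = SeaLevel - 2Albedo - 2CO2  [with SeaLevel=9, Albedo=2, CO2=-1]  = 7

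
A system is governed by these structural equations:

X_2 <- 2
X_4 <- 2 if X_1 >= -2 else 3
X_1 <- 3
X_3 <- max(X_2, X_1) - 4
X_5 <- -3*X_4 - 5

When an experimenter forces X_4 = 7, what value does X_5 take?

-26

Intervening sets X_4 = 7 and removes its equation (X_4 <- 2 if X_1 >= -2 else 3).
X_5 = -3*X_4 - 5  [with X_4=7]  = -26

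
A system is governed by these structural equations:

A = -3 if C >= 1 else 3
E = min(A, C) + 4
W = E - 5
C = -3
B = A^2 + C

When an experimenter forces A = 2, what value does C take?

-3

Under do(A=2), the mechanism A = -3 if C >= 1 else 3 is discarded; A is fixed at 2.
C is not downstream of the intervention, so its value is determined by the original equations.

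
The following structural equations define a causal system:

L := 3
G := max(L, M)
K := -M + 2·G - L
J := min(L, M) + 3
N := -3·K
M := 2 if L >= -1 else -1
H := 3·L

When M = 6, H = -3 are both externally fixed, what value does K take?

Setting M = 6, H = -3 by intervention discards those variables' equations.
G = max(L, M)  [with L=3, M=6]  = 6
K = -M + 2·G - L  [with M=6, G=6, L=3]  = 3

3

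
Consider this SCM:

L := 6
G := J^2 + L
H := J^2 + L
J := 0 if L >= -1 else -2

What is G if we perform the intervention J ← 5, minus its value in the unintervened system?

25

Under do(J=5), the mechanism J := 0 if L >= -1 else -2 is discarded; J is fixed at 5.
G = J^2 + L  [with J=5, L=6]  = 31
Without intervention: J = 0 if L >= -1 else -2  [with L=6]  = 0; G = J^2 + L  [with J=0, L=6]  = 6.
Change = 31 − 6 = 25.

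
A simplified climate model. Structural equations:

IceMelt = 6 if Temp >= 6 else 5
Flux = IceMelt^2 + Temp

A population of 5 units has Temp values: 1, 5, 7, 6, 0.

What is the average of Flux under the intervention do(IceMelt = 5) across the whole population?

28.8

The intervention sets IceMelt=5 in all 5 units regardless of Temp. Recomputing Flux per unit gives 26, 30, 32, 31, 25; average 28.8.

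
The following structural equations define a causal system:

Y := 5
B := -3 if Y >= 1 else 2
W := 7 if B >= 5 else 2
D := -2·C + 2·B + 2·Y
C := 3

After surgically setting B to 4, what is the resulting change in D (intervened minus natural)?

do(B=4) replaces the equation B := -3 if Y >= 1 else 2 with the constant B = 4.
D = -2·C + 2·B + 2·Y  [with C=3, B=4, Y=5]  = 12
Without intervention: B = -3 if Y >= 1 else 2  [with Y=5]  = -3; D = -2·C + 2·B + 2·Y  [with C=3, B=-3, Y=5]  = -2.
Change = 12 − (-2) = 14.

14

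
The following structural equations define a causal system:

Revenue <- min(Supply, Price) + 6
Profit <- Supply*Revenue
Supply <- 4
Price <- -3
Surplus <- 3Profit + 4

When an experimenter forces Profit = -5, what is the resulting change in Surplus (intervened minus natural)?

-51

Intervening sets Profit = -5 and removes its equation (Profit <- Supply*Revenue).
Surplus = 3Profit + 4  [with Profit=-5]  = -11
Without intervention: Revenue = min(Supply, Price) + 6  [with Supply=4, Price=-3]  = 3; Profit = Supply*Revenue  [with Supply=4, Revenue=3]  = 12; Surplus = 3Profit + 4  [with Profit=12]  = 40.
Change = -11 − 40 = -51.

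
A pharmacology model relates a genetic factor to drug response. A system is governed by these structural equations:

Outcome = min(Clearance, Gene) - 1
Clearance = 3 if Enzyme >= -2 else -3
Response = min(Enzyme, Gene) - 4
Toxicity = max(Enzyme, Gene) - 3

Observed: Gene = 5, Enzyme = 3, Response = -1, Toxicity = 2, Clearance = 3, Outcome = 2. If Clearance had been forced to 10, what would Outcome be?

The intervention breaks the incoming arrows to Clearance: Clearance = 3 if Enzyme >= -2 else -3 no longer applies, and Clearance = 10.
Outcome = min(Clearance, Gene) - 1  [with Clearance=10, Gene=5]  = 4

4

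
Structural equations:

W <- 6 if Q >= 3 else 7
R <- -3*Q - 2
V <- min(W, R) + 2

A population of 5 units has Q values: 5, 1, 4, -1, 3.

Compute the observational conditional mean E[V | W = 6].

E[V|W=6] averages over only the 3 units with W=6 (Q = 5, 4, 3): V = -15, -12, -9, mean -12.

-12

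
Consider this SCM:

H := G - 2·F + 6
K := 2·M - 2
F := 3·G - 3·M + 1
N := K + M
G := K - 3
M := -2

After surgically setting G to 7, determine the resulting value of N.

-8

Under do(G=7), the mechanism G := K - 3 is discarded; G is fixed at 7.
Since N is not a descendant of the intervened variable, it is unaffected.
K = 2·M - 2  [with M=-2]  = -6
N = K + M  [with K=-6, M=-2]  = -8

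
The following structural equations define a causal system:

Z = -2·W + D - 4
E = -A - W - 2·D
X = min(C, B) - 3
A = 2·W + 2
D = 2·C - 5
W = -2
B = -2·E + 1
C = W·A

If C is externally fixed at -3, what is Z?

The intervention breaks the incoming arrows to C: C = W·A no longer applies, and C = -3.
D = 2·C - 5  [with C=-3]  = -11
Z = -2·W + D - 4  [with W=-2, D=-11]  = -11

-11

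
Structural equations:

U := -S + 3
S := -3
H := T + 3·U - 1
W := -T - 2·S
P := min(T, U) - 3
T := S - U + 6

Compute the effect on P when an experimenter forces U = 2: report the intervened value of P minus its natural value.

do(U=2) replaces the equation U := -S + 3 with the constant U = 2.
T = S - U + 6  [with S=-3, U=2]  = 1
P = min(T, U) - 3  [with T=1, U=2]  = -2
Without intervention: U = -S + 3  [with S=-3]  = 6; T = S - U + 6  [with S=-3, U=6]  = -3; P = min(T, U) - 3  [with T=-3, U=6]  = -6.
Change = -2 − (-6) = 4.

4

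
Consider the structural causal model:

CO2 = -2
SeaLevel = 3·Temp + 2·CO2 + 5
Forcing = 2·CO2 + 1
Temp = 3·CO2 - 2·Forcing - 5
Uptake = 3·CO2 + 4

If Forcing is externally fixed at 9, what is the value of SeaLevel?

Under do(Forcing=9), the mechanism Forcing = 2·CO2 + 1 is discarded; Forcing is fixed at 9.
Temp = 3·CO2 - 2·Forcing - 5  [with CO2=-2, Forcing=9]  = -29
SeaLevel = 3·Temp + 2·CO2 + 5  [with Temp=-29, CO2=-2]  = -86

-86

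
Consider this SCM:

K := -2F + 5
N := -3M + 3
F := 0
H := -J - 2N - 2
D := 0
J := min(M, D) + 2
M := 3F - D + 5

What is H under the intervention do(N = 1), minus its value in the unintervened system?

Under do(N=1), the mechanism N := -3M + 3 is discarded; N is fixed at 1.
M = 3F - D + 5  [with F=0, D=0]  = 5
J = min(M, D) + 2  [with M=5, D=0]  = 2
H = -J - 2N - 2  [with J=2, N=1]  = -6
Without intervention: M = 3F - D + 5  [with F=0, D=0]  = 5; N = -3M + 3  [with M=5]  = -12; J = min(M, D) + 2  [with M=5, D=0]  = 2; H = -J - 2N - 2  [with J=2, N=-12]  = 20.
Change = -6 − 20 = -26.

-26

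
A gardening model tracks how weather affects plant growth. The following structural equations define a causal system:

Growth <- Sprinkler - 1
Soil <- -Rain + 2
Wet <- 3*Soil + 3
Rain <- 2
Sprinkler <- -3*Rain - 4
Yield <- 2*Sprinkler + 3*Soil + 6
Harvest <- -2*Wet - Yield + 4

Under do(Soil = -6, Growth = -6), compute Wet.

-15

The joint intervention fixes Soil = -6, Growth = -6, removing each variable's own equation.
Wet = 3*Soil + 3  [with Soil=-6]  = -15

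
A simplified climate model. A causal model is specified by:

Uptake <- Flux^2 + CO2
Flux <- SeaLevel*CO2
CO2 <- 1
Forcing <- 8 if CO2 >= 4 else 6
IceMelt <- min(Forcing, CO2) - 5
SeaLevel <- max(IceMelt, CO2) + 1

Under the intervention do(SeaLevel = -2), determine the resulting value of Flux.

-2

Intervening sets SeaLevel = -2 and removes its equation (SeaLevel <- max(IceMelt, CO2) + 1).
Flux = SeaLevel*CO2  [with SeaLevel=-2, CO2=1]  = -2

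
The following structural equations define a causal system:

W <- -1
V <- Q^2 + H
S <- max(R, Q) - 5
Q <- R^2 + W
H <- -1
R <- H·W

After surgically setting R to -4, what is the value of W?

-1

Under do(R=-4), the mechanism R <- H·W is discarded; R is fixed at -4.
W is not downstream of the intervention, so its value is determined by the original equations.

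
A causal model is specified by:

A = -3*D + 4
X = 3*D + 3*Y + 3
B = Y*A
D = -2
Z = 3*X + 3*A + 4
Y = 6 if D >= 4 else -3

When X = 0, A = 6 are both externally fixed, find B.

-18

Setting X = 0, A = 6 by intervention discards those variables' equations.
Y = 6 if D >= 4 else -3  [with D=-2]  = -3
B = Y*A  [with Y=-3, A=6]  = -18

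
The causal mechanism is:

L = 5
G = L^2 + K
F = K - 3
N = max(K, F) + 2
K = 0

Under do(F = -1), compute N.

The intervention breaks the incoming arrows to F: F = K - 3 no longer applies, and F = -1.
N = max(K, F) + 2  [with K=0, F=-1]  = 2

2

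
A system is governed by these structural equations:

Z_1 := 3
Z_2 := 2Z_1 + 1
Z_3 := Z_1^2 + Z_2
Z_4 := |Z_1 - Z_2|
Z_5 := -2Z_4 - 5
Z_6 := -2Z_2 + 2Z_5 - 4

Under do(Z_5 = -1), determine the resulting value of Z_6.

The intervention breaks the incoming arrows to Z_5: Z_5 := -2Z_4 - 5 no longer applies, and Z_5 = -1.
Z_2 = 2Z_1 + 1  [with Z_1=3]  = 7
Z_6 = -2Z_2 + 2Z_5 - 4  [with Z_2=7, Z_5=-1]  = -20

-20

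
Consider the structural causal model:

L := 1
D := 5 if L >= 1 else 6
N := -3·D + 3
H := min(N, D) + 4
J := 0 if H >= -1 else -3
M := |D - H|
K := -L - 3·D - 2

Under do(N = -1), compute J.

do(N=-1) replaces the equation N := -3·D + 3 with the constant N = -1.
D = 5 if L >= 1 else 6  [with L=1]  = 5
H = min(N, D) + 4  [with N=-1, D=5]  = 3
J = 0 if H >= -1 else -3  [with H=3]  = 0

0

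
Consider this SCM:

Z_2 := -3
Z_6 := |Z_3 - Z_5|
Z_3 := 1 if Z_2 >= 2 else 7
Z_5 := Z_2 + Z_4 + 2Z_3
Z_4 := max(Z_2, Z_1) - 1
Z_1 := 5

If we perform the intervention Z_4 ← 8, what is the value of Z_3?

7

Under do(Z_4=8), the mechanism Z_4 := max(Z_2, Z_1) - 1 is discarded; Z_4 is fixed at 8.
Since Z_3 is not a descendant of the intervened variable, it is unaffected.
Z_3 = 1 if Z_2 >= 2 else 7  [with Z_2=-3]  = 7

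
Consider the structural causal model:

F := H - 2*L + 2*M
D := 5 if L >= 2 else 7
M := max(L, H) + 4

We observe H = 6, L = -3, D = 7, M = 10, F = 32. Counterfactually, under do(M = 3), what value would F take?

Intervening sets M = 3 and removes its equation (M := max(L, H) + 4).
F = H - 2*L + 2*M  [with H=6, L=-3, M=3]  = 18

18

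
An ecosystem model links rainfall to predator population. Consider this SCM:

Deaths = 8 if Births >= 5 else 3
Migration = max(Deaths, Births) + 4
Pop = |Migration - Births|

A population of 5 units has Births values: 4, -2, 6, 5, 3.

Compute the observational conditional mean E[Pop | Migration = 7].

6.5

Conditioning on Migration=7 selects the 2 unit(s) with Births ∈ {-2, 3}. Their Pop values: 9, 4. Mean = 6.5.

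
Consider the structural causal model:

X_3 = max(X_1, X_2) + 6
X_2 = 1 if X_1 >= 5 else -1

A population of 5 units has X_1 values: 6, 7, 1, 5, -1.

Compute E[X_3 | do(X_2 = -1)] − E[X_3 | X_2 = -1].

3.6

The intervention sets X_2=-1 in all 5 units regardless of X_1. Recomputing X_3 per unit gives 12, 13, 7, 11, 5; average 9.6.
Observing X_2=-1 restricts to units where X_2's equation naturally yields -1: X_1 ∈ {1, -1}. In that subpopulation X_3 = 7, 5, mean 6.
Difference = 9.6 − 6 = 3.6.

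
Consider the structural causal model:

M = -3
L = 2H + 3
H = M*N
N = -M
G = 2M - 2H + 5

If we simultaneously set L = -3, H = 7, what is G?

The joint intervention fixes L = -3, H = 7, removing each variable's own equation.
G = 2M - 2H + 5  [with M=-3, H=7]  = -15

-15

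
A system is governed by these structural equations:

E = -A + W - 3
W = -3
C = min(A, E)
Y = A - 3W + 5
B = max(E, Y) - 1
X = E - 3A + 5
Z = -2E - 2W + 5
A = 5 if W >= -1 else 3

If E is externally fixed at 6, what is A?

The intervention breaks the incoming arrows to E: E = -A + W - 3 no longer applies, and E = 6.
Since A is not a descendant of the intervened variable, it is unaffected.
A = 5 if W >= -1 else 3  [with W=-3]  = 3

3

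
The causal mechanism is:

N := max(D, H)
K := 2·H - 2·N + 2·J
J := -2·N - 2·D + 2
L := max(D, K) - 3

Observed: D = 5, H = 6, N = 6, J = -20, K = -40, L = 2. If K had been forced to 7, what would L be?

The intervention breaks the incoming arrows to K: K := 2·H - 2·N + 2·J no longer applies, and K = 7.
L = max(D, K) - 3  [with D=5, K=7]  = 4

4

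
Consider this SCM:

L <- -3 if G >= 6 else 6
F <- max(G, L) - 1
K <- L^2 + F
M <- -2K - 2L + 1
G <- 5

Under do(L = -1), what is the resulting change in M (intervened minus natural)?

do(L=-1) replaces the equation L <- -3 if G >= 6 else 6 with the constant L = -1.
F = max(G, L) - 1  [with G=5, L=-1]  = 4
K = L^2 + F  [with L=-1, F=4]  = 5
M = -2K - 2L + 1  [with K=5, L=-1]  = -7
Without intervention: L = -3 if G >= 6 else 6  [with G=5]  = 6; F = max(G, L) - 1  [with G=5, L=6]  = 5; K = L^2 + F  [with L=6, F=5]  = 41; M = -2K - 2L + 1  [with K=41, L=6]  = -93.
Change = -7 − (-93) = 86.

86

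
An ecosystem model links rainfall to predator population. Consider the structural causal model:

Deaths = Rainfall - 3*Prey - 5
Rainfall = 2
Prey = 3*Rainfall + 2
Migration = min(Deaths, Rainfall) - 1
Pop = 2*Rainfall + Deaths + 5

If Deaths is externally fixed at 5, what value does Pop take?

do(Deaths=5) replaces the equation Deaths = Rainfall - 3*Prey - 5 with the constant Deaths = 5.
Pop = 2*Rainfall + Deaths + 5  [with Rainfall=2, Deaths=5]  = 14

14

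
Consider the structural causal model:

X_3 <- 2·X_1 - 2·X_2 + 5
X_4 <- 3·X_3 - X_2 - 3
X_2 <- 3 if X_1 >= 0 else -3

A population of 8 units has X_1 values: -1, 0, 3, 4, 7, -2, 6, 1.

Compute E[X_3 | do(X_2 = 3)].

do(X_2=3) breaks X_2's dependence on X_1. With X_2=3 fixed, X_3 across the units is -3, -1, 5, 7, 13, -5, 11, 1, mean 3.5.

3.5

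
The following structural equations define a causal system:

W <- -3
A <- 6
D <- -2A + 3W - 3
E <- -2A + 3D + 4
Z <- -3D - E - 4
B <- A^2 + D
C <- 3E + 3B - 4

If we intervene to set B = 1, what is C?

Intervening sets B = 1 and removes its equation (B <- A^2 + D).
D = -2A + 3W - 3  [with A=6, W=-3]  = -24
E = -2A + 3D + 4  [with A=6, D=-24]  = -80
C = 3E + 3B - 4  [with E=-80, B=1]  = -241

-241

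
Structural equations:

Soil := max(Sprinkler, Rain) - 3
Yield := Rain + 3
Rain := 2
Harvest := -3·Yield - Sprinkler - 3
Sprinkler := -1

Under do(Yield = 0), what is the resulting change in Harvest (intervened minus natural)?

Intervening sets Yield = 0 and removes its equation (Yield := Rain + 3).
Harvest = -3·Yield - Sprinkler - 3  [with Yield=0, Sprinkler=-1]  = -2
Without intervention: Yield = Rain + 3  [with Rain=2]  = 5; Harvest = -3·Yield - Sprinkler - 3  [with Yield=5, Sprinkler=-1]  = -17.
Change = -2 − (-17) = 15.

15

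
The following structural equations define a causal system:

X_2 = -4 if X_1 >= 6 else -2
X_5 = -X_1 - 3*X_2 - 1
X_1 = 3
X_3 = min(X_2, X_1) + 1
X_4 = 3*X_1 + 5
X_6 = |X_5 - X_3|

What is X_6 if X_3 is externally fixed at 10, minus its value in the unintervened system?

The intervention breaks the incoming arrows to X_3: X_3 = min(X_2, X_1) + 1 no longer applies, and X_3 = 10.
X_2 = -4 if X_1 >= 6 else -2  [with X_1=3]  = -2
X_5 = -X_1 - 3*X_2 - 1  [with X_1=3, X_2=-2]  = 2
X_6 = |X_5 - X_3|  [with X_5=2, X_3=10]  = 8
Without intervention: X_2 = -4 if X_1 >= 6 else -2  [with X_1=3]  = -2; X_3 = min(X_2, X_1) + 1  [with X_2=-2, X_1=3]  = -1; X_5 = -X_1 - 3*X_2 - 1  [with X_1=3, X_2=-2]  = 2; X_6 = |X_5 - X_3|  [with X_5=2, X_3=-1]  = 3.
Change = 8 − 3 = 5.

5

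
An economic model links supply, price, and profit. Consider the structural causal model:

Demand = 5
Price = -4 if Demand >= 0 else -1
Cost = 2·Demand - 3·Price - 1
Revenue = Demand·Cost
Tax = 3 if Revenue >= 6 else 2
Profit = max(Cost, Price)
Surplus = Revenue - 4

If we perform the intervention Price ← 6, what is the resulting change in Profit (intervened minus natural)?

-15

Under do(Price=6), the mechanism Price = -4 if Demand >= 0 else -1 is discarded; Price is fixed at 6.
Cost = 2·Demand - 3·Price - 1  [with Demand=5, Price=6]  = -9
Profit = max(Cost, Price)  [with Cost=-9, Price=6]  = 6
Without intervention: Price = -4 if Demand >= 0 else -1  [with Demand=5]  = -4; Cost = 2·Demand - 3·Price - 1  [with Demand=5, Price=-4]  = 21; Profit = max(Cost, Price)  [with Cost=21, Price=-4]  = 21.
Change = 6 − 21 = -15.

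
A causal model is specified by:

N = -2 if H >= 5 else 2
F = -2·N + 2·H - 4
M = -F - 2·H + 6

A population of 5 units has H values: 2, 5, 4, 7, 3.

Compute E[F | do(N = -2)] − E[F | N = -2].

Under do(N=-2), N's equation is replaced by N=-2 for every unit. Per-unit F: 4, 10, 8, 14, 6. Mean = 8.4.
Conditioning on N=-2 selects the 2 unit(s) with H ∈ {5, 7}. Their F values: 10, 14. Mean = 12.
Difference = 8.4 − 12 = -3.6.

-3.6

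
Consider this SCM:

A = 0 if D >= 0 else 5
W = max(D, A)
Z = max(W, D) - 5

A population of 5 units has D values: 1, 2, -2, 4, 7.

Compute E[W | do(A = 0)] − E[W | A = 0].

The intervention sets A=0 in all 5 units regardless of D. Recomputing W per unit gives 1, 2, 0, 4, 7; average 2.8.
E[W|A=0] averages over only the 4 units with A=0 (D = 1, 2, 4, 7): W = 1, 2, 4, 7, mean 3.5.
Difference = 2.8 − 3.5 = -0.7.

-0.7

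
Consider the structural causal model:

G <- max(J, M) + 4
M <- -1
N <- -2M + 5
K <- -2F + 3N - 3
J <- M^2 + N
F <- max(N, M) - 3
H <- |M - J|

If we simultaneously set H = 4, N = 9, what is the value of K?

12

The joint intervention fixes H = 4, N = 9, removing each variable's own equation.
F = max(N, M) - 3  [with N=9, M=-1]  = 6
K = -2F + 3N - 3  [with F=6, N=9]  = 12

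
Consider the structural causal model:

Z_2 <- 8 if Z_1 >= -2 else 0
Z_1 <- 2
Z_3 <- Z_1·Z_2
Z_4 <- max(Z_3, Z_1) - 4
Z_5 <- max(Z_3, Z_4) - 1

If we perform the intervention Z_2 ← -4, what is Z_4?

Under do(Z_2=-4), the mechanism Z_2 <- 8 if Z_1 >= -2 else 0 is discarded; Z_2 is fixed at -4.
Z_3 = Z_1·Z_2  [with Z_1=2, Z_2=-4]  = -8
Z_4 = max(Z_3, Z_1) - 4  [with Z_3=-8, Z_1=2]  = -2

-2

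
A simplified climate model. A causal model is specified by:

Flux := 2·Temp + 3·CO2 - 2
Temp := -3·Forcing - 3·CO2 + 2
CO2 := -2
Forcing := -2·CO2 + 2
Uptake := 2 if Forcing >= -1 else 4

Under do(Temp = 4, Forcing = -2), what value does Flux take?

0

The joint intervention fixes Temp = 4, Forcing = -2, removing each variable's own equation.
Flux = 2·Temp + 3·CO2 - 2  [with Temp=4, CO2=-2]  = 0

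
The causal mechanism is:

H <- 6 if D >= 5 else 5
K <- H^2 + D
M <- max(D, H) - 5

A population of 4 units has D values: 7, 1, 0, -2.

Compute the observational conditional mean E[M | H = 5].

0

Conditioning on H=5 selects the 3 unit(s) with D ∈ {1, 0, -2}. Their M values: 0, 0, 0. Mean = 0.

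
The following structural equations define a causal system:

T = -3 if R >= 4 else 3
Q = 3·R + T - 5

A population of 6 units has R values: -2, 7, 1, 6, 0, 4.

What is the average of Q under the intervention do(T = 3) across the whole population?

Under do(T=3), T's equation is replaced by T=3 for every unit. Per-unit Q: -8, 19, 1, 16, -2, 10. Mean = 6.

6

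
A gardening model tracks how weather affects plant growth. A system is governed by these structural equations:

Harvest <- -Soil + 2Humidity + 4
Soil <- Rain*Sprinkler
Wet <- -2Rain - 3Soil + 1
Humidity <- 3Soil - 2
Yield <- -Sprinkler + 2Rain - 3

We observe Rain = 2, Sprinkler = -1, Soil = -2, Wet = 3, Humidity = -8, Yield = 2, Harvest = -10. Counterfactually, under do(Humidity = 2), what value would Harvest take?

10

Under do(Humidity=2), the mechanism Humidity <- 3Soil - 2 is discarded; Humidity is fixed at 2.
Soil = Rain*Sprinkler  [with Rain=2, Sprinkler=-1]  = -2
Harvest = -Soil + 2Humidity + 4  [with Soil=-2, Humidity=2]  = 10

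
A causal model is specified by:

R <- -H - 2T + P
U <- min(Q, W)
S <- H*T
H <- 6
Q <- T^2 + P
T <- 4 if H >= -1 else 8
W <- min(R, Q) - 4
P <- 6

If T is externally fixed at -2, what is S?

-12

The intervention breaks the incoming arrows to T: T <- 4 if H >= -1 else 8 no longer applies, and T = -2.
S = H*T  [with H=6, T=-2]  = -12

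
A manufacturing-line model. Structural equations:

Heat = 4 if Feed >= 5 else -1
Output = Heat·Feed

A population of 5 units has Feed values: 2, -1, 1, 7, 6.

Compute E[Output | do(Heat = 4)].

The intervention sets Heat=4 in all 5 units regardless of Feed. Recomputing Output per unit gives 8, -4, 4, 28, 24; average 12.

12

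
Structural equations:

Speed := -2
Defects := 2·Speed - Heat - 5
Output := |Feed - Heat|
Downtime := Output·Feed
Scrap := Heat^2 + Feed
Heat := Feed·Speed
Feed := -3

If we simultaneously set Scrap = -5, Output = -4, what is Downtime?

12

Under do(Scrap = -5, Output = -4), each intervened variable's structural equation is replaced by its fixed value.
Downtime = Output·Feed  [with Output=-4, Feed=-3]  = 12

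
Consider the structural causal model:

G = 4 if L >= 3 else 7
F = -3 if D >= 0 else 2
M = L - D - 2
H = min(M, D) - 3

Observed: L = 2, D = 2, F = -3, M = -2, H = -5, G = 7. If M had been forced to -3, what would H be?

-6

Intervening sets M = -3 and removes its equation (M = L - D - 2).
H = min(M, D) - 3  [with M=-3, D=2]  = -6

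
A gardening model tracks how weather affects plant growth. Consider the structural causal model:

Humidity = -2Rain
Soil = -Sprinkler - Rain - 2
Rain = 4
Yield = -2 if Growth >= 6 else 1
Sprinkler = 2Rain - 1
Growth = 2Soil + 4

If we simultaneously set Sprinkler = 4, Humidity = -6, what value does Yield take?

1

Setting Sprinkler = 4, Humidity = -6 by intervention discards those variables' equations.
Soil = -Sprinkler - Rain - 2  [with Sprinkler=4, Rain=4]  = -10
Growth = 2Soil + 4  [with Soil=-10]  = -16
Yield = -2 if Growth >= 6 else 1  [with Growth=-16]  = 1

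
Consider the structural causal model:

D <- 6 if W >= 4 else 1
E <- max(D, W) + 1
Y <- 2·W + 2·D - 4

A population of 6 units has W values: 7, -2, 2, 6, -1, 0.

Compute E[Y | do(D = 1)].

2

The intervention sets D=1 in all 6 units regardless of W. Recomputing Y per unit gives 12, -6, 2, 10, -4, -2; average 2.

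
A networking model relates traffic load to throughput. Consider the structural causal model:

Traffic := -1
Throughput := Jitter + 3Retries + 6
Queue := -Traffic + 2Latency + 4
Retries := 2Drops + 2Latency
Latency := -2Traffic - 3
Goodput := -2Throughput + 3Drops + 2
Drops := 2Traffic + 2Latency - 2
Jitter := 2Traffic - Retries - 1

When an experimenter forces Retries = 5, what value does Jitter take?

-8

The intervention breaks the incoming arrows to Retries: Retries := 2Drops + 2Latency no longer applies, and Retries = 5.
Jitter = 2Traffic - Retries - 1  [with Traffic=-1, Retries=5]  = -8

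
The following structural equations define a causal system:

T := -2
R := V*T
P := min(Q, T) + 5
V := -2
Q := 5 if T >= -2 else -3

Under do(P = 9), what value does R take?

4

The intervention breaks the incoming arrows to P: P := min(Q, T) + 5 no longer applies, and P = 9.
Since R is not a descendant of the intervened variable, it is unaffected.
R = V*T  [with V=-2, T=-2]  = 4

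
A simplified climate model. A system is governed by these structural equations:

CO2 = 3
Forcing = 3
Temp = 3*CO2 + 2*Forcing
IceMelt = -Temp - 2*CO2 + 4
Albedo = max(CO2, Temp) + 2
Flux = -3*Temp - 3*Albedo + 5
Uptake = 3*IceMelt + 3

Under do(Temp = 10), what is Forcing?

Under do(Temp=10), the mechanism Temp = 3*CO2 + 2*Forcing is discarded; Temp is fixed at 10.
Since Forcing is not a descendant of the intervened variable, it is unaffected.

3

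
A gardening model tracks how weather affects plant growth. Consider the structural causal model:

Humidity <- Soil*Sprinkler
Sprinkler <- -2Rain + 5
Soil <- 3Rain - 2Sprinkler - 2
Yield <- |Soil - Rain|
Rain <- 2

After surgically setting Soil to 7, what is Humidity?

The intervention breaks the incoming arrows to Soil: Soil <- 3Rain - 2Sprinkler - 2 no longer applies, and Soil = 7.
Sprinkler = -2Rain + 5  [with Rain=2]  = 1
Humidity = Soil*Sprinkler  [with Soil=7, Sprinkler=1]  = 7

7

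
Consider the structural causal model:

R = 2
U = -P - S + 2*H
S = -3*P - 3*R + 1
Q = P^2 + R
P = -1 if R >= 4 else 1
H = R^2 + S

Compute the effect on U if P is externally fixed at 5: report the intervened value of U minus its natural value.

-16

Under do(P=5), the mechanism P = -1 if R >= 4 else 1 is discarded; P is fixed at 5.
S = -3*P - 3*R + 1  [with P=5, R=2]  = -20
H = R^2 + S  [with R=2, S=-20]  = -16
U = -P - S + 2*H  [with P=5, S=-20, H=-16]  = -17
Without intervention: P = -1 if R >= 4 else 1  [with R=2]  = 1; S = -3*P - 3*R + 1  [with P=1, R=2]  = -8; H = R^2 + S  [with R=2, S=-8]  = -4; U = -P - S + 2*H  [with P=1, S=-8, H=-4]  = -1.
Change = -17 − (-1) = -16.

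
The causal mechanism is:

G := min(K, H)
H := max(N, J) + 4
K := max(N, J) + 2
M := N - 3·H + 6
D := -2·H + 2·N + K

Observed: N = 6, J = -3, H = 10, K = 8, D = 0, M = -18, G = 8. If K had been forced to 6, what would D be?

Intervening sets K = 6 and removes its equation (K := max(N, J) + 2).
H = max(N, J) + 4  [with N=6, J=-3]  = 10
D = -2·H + 2·N + K  [with H=10, N=6, K=6]  = -2

-2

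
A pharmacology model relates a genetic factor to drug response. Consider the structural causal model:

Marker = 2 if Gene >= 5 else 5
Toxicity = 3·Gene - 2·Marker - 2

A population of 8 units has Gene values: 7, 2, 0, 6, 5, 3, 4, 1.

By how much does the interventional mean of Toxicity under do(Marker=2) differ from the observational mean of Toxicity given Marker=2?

-7.5

Every unit gets Marker=2 under the intervention. Toxicity values become 15, 0, -6, 12, 9, 3, 6, -3; E[Toxicity|do(Marker=2)] = 4.5.
Observing Marker=2 restricts to units where Marker's equation naturally yields 2: Gene ∈ {7, 6, 5}. In that subpopulation Toxicity = 15, 12, 9, mean 12.
Difference = 4.5 − 12 = -7.5.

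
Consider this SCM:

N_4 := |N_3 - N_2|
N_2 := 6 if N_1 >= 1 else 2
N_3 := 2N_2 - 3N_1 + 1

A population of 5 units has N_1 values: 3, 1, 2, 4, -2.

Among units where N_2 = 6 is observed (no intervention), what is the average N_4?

3

Conditioning on N_2=6 selects the 4 unit(s) with N_1 ∈ {3, 1, 2, 4}. Their N_4 values: 2, 4, 1, 5. Mean = 3.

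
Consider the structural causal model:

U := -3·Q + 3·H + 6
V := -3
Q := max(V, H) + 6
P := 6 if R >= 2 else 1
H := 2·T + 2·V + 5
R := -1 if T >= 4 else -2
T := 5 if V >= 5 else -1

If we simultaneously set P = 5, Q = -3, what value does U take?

6

Setting P = 5, Q = -3 by intervention discards those variables' equations.
T = 5 if V >= 5 else -1  [with V=-3]  = -1
H = 2·T + 2·V + 5  [with T=-1, V=-3]  = -3
U = -3·Q + 3·H + 6  [with Q=-3, H=-3]  = 6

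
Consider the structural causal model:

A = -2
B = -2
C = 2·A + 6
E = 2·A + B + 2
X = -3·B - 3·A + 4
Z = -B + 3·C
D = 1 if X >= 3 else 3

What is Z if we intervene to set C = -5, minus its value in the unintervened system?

The intervention breaks the incoming arrows to C: C = 2·A + 6 no longer applies, and C = -5.
Z = -B + 3·C  [with B=-2, C=-5]  = -13
Without intervention: C = 2·A + 6  [with A=-2]  = 2; Z = -B + 3·C  [with B=-2, C=2]  = 8.
Change = -13 − 8 = -21.

-21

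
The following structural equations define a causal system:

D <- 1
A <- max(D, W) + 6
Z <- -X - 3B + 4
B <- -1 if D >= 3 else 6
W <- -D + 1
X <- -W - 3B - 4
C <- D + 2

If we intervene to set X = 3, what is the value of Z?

Intervening sets X = 3 and removes its equation (X <- -W - 3B - 4).
B = -1 if D >= 3 else 6  [with D=1]  = 6
Z = -X - 3B + 4  [with X=3, B=6]  = -17

-17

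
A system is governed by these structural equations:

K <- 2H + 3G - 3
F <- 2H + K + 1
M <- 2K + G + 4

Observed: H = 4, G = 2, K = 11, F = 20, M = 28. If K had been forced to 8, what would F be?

17

The intervention breaks the incoming arrows to K: K <- 2H + 3G - 3 no longer applies, and K = 8.
F = 2H + K + 1  [with H=4, K=8]  = 17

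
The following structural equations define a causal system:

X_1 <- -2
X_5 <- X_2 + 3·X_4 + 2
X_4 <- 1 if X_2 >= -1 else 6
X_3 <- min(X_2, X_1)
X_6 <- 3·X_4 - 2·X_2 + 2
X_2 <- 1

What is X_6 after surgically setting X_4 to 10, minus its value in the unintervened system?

Under do(X_4=10), the mechanism X_4 <- 1 if X_2 >= -1 else 6 is discarded; X_4 is fixed at 10.
X_6 = 3·X_4 - 2·X_2 + 2  [with X_4=10, X_2=1]  = 30
Without intervention: X_4 = 1 if X_2 >= -1 else 6  [with X_2=1]  = 1; X_6 = 3·X_4 - 2·X_2 + 2  [with X_4=1, X_2=1]  = 3.
Change = 30 − 3 = 27.

27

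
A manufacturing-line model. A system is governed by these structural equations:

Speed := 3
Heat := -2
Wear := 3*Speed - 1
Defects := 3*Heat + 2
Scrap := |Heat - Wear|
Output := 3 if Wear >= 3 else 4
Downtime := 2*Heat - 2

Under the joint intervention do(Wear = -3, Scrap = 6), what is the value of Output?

Setting Wear = -3, Scrap = 6 by intervention discards those variables' equations.
Output = 3 if Wear >= 3 else 4  [with Wear=-3]  = 4

4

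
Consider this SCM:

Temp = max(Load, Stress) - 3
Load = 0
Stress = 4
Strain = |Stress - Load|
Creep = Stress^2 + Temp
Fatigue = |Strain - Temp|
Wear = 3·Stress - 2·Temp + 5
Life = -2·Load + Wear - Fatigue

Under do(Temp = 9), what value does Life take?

do(Temp=9) replaces the equation Temp = max(Load, Stress) - 3 with the constant Temp = 9.
Strain = |Stress - Load|  [with Stress=4, Load=0]  = 4
Wear = 3·Stress - 2·Temp + 5  [with Stress=4, Temp=9]  = -1
Fatigue = |Strain - Temp|  [with Strain=4, Temp=9]  = 5
Life = -2·Load + Wear - Fatigue  [with Load=0, Wear=-1, Fatigue=5]  = -6

-6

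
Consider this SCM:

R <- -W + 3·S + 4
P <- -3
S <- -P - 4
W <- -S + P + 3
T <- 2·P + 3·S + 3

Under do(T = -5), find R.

do(T=-5) replaces the equation T <- 2·P + 3·S + 3 with the constant T = -5.
R is not downstream of the intervention, so its value is determined by the original equations.
S = -P - 4  [with P=-3]  = -1
W = -S + P + 3  [with S=-1, P=-3]  = 1
R = -W + 3·S + 4  [with W=1, S=-1]  = 0

0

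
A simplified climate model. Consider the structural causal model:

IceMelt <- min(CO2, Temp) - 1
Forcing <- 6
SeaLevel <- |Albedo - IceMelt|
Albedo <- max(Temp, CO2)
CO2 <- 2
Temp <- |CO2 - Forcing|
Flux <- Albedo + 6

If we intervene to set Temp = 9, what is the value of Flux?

The intervention breaks the incoming arrows to Temp: Temp <- |CO2 - Forcing| no longer applies, and Temp = 9.
Albedo = max(Temp, CO2)  [with Temp=9, CO2=2]  = 9
Flux = Albedo + 6  [with Albedo=9]  = 15

15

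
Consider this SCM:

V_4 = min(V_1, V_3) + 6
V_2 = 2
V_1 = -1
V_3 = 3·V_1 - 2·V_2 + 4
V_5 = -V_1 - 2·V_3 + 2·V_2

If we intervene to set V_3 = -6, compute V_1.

-1

Under do(V_3=-6), the mechanism V_3 = 3·V_1 - 2·V_2 + 4 is discarded; V_3 is fixed at -6.
V_1 is not downstream of the intervention, so its value is determined by the original equations.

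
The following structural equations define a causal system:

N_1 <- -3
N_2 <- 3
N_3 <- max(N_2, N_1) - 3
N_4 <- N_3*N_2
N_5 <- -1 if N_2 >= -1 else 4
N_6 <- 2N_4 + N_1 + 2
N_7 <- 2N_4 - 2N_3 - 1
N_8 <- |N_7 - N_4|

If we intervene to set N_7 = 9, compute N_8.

do(N_7=9) replaces the equation N_7 <- 2N_4 - 2N_3 - 1 with the constant N_7 = 9.
N_3 = max(N_2, N_1) - 3  [with N_2=3, N_1=-3]  = 0
N_4 = N_3*N_2  [with N_3=0, N_2=3]  = 0
N_8 = |N_7 - N_4|  [with N_7=9, N_4=0]  = 9

9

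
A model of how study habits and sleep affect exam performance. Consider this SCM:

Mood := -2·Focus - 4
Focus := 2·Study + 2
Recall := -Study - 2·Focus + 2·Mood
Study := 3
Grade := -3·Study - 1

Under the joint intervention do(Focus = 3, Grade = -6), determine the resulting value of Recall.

-29

The joint intervention fixes Focus = 3, Grade = -6, removing each variable's own equation.
Mood = -2·Focus - 4  [with Focus=3]  = -10
Recall = -Study - 2·Focus + 2·Mood  [with Study=3, Focus=3, Mood=-10]  = -29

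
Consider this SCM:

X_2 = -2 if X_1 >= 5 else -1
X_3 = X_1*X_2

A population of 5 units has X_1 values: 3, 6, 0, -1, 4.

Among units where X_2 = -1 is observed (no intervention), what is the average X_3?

Conditioning on X_2=-1 selects the 4 unit(s) with X_1 ∈ {3, 0, -1, 4}. Their X_3 values: -3, 0, 1, -4. Mean = -1.5.

-1.5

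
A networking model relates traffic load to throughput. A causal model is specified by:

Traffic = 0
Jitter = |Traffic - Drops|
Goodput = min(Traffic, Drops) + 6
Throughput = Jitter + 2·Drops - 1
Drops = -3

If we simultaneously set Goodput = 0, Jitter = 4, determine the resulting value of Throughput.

-3

Under do(Goodput = 0, Jitter = 4), each intervened variable's structural equation is replaced by its fixed value.
Throughput = Jitter + 2·Drops - 1  [with Jitter=4, Drops=-3]  = -3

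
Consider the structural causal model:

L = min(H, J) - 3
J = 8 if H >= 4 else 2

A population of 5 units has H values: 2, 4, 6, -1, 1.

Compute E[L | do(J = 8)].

The intervention sets J=8 in all 5 units regardless of H. Recomputing L per unit gives -1, 1, 3, -4, -2; average -0.6.

-0.6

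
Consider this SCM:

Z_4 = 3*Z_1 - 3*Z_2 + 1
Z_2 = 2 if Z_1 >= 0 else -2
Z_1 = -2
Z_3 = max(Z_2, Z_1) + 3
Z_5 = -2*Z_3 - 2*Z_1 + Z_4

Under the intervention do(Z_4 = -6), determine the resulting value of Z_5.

-4

Intervening sets Z_4 = -6 and removes its equation (Z_4 = 3*Z_1 - 3*Z_2 + 1).
Z_2 = 2 if Z_1 >= 0 else -2  [with Z_1=-2]  = -2
Z_3 = max(Z_2, Z_1) + 3  [with Z_2=-2, Z_1=-2]  = 1
Z_5 = -2*Z_3 - 2*Z_1 + Z_4  [with Z_3=1, Z_1=-2, Z_4=-6]  = -4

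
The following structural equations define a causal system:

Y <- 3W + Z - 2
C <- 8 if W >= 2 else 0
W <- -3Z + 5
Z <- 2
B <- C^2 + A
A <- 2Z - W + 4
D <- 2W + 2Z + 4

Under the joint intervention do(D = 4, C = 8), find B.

73

Under do(D = 4, C = 8), each intervened variable's structural equation is replaced by its fixed value.
W = -3Z + 5  [with Z=2]  = -1
A = 2Z - W + 4  [with Z=2, W=-1]  = 9
B = C^2 + A  [with C=8, A=9]  = 73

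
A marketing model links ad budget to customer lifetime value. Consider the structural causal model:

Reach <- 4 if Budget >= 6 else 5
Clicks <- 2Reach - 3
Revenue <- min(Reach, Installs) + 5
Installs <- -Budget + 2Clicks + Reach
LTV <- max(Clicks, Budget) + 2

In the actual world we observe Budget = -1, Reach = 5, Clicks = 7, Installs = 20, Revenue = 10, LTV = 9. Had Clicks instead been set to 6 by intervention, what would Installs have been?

The intervention breaks the incoming arrows to Clicks: Clicks <- 2Reach - 3 no longer applies, and Clicks = 6.
Reach = 4 if Budget >= 6 else 5  [with Budget=-1]  = 5
Installs = -Budget + 2Clicks + Reach  [with Budget=-1, Clicks=6, Reach=5]  = 18

18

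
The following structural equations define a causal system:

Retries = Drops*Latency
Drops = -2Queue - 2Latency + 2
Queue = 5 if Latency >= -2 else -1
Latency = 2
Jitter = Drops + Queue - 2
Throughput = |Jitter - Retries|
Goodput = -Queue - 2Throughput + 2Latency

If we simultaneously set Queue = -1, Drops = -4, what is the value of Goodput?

Under do(Queue = -1, Drops = -4), each intervened variable's structural equation is replaced by its fixed value.
Retries = Drops*Latency  [with Drops=-4, Latency=2]  = -8
Jitter = Drops + Queue - 2  [with Drops=-4, Queue=-1]  = -7
Throughput = |Jitter - Retries|  [with Jitter=-7, Retries=-8]  = 1
Goodput = -Queue - 2Throughput + 2Latency  [with Queue=-1, Throughput=1, Latency=2]  = 3

3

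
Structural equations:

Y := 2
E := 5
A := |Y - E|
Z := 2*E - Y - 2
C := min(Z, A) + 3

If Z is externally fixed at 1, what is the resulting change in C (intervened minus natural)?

-2

Intervening sets Z = 1 and removes its equation (Z := 2*E - Y - 2).
A = |Y - E|  [with Y=2, E=5]  = 3
C = min(Z, A) + 3  [with Z=1, A=3]  = 4
Without intervention: A = |Y - E|  [with Y=2, E=5]  = 3; Z = 2*E - Y - 2  [with E=5, Y=2]  = 6; C = min(Z, A) + 3  [with Z=6, A=3]  = 6.
Change = 4 − 6 = -2.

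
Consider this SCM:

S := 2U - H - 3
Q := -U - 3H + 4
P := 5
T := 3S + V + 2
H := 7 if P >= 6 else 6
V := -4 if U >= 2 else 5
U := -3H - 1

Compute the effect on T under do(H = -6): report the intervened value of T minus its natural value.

243

Under do(H=-6), the mechanism H := 7 if P >= 6 else 6 is discarded; H is fixed at -6.
U = -3H - 1  [with H=-6]  = 17
V = -4 if U >= 2 else 5  [with U=17]  = -4
S = 2U - H - 3  [with U=17, H=-6]  = 37
T = 3S + V + 2  [with S=37, V=-4]  = 109
Without intervention: H = 7 if P >= 6 else 6  [with P=5]  = 6; U = -3H - 1  [with H=6]  = -19; V = -4 if U >= 2 else 5  [with U=-19]  = 5; S = 2U - H - 3  [with U=-19, H=6]  = -47; T = 3S + V + 2  [with S=-47, V=5]  = -134.
Change = 109 − (-134) = 243.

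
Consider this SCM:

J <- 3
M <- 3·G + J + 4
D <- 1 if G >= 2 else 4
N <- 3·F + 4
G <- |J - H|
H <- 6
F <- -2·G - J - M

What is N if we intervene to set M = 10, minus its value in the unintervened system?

18

The intervention breaks the incoming arrows to M: M <- 3·G + J + 4 no longer applies, and M = 10.
G = |J - H|  [with J=3, H=6]  = 3
F = -2·G - J - M  [with G=3, J=3, M=10]  = -19
N = 3·F + 4  [with F=-19]  = -53
Without intervention: G = |J - H|  [with J=3, H=6]  = 3; M = 3·G + J + 4  [with G=3, J=3]  = 16; F = -2·G - J - M  [with G=3, J=3, M=16]  = -25; N = 3·F + 4  [with F=-25]  = -71.
Change = -53 − (-71) = 18.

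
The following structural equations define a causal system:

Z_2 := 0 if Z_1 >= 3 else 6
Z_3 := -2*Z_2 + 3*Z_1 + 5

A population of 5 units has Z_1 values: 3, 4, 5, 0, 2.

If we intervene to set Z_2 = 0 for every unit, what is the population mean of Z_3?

13.4

The intervention sets Z_2=0 in all 5 units regardless of Z_1. Recomputing Z_3 per unit gives 14, 17, 20, 5, 11; average 13.4.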